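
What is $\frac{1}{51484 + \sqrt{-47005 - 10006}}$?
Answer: $\frac{51484}{2650659267} - \frac{i \sqrt{57011}}{2650659267} \approx 1.9423 \cdot 10^{-5} - 9.0079 \cdot 10^{-8} i$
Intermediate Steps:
$\frac{1}{51484 + \sqrt{-47005 - 10006}} = \frac{1}{51484 + \sqrt{-57011}} = \frac{1}{51484 + i \sqrt{57011}}$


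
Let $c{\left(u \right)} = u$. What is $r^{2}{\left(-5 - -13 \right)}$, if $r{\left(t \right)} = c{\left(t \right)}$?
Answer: $64$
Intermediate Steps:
$r{\left(t \right)} = t$
$r^{2}{\left(-5 - -13 \right)} = \left(-5 - -13\right)^{2} = \left(-5 + 13\right)^{2} = 8^{2} = 64$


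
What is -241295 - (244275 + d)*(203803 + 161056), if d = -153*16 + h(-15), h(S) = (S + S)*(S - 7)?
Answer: -88473805628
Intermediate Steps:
h(S) = 2*S*(-7 + S) (h(S) = (2*S)*(-7 + S) = 2*S*(-7 + S))
d = -1788 (d = -153*16 + 2*(-15)*(-7 - 15) = -2448 + 2*(-15)*(-22) = -2448 + 660 = -1788)
-241295 - (244275 + d)*(203803 + 161056) = -241295 - (244275 - 1788)*(203803 + 161056) = -241295 - 242487*364859 = -241295 - 1*88473564333 = -241295 - 88473564333 = -88473805628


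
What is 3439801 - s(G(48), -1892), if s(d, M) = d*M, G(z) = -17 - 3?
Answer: 3401961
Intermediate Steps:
G(z) = -20
s(d, M) = M*d
3439801 - s(G(48), -1892) = 3439801 - (-1892)*(-20) = 3439801 - 1*37840 = 3439801 - 37840 = 3401961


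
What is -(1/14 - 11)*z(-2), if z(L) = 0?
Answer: 0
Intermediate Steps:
-(1/14 - 11)*z(-2) = -(1/14 - 11)*0 = -(-153)*0/14 = -1*0 = 0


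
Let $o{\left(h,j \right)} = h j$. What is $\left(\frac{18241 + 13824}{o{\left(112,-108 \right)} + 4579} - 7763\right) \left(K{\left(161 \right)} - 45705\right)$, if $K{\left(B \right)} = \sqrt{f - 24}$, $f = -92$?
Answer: $\frac{2668556627880}{7517} - \frac{116773072 i \sqrt{29}}{7517} \approx 3.55 \cdot 10^{8} - 83656.0 i$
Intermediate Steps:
$K{\left(B \right)} = 2 i \sqrt{29}$ ($K{\left(B \right)} = \sqrt{-92 - 24} = \sqrt{-116} = 2 i \sqrt{29}$)
$\left(\frac{18241 + 13824}{o{\left(112,-108 \right)} + 4579} - 7763\right) \left(K{\left(161 \right)} - 45705\right) = \left(\frac{18241 + 13824}{112 \left(-108\right) + 4579} - 7763\right) \left(2 i \sqrt{29} - 45705\right) = \left(\frac{32065}{-12096 + 4579} - 7763\right) \left(-45705 + 2 i \sqrt{29}\right) = \left(\frac{32065}{-7517} - 7763\right) \left(-45705 + 2 i \sqrt{29}\right) = \left(32065 \left(- \frac{1}{7517}\right) - 7763\right) \left(-45705 + 2 i \sqrt{29}\right) = \left(- \frac{32065}{7517} - 7763\right) \left(-45705 + 2 i \sqrt{29}\right) = - \frac{58386536 \left(-45705 + 2 i \sqrt{29}\right)}{7517} = \frac{2668556627880}{7517} - \frac{116773072 i \sqrt{29}}{7517}$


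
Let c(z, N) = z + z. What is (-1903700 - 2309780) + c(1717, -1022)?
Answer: -4210046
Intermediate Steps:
c(z, N) = 2*z
(-1903700 - 2309780) + c(1717, -1022) = (-1903700 - 2309780) + 2*1717 = -4213480 + 3434 = -4210046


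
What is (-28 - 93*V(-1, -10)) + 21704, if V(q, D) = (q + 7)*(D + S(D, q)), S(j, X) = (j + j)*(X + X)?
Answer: 4936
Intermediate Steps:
S(j, X) = 4*X*j (S(j, X) = (2*j)*(2*X) = 4*X*j)
V(q, D) = (7 + q)*(D + 4*D*q) (V(q, D) = (q + 7)*(D + 4*q*D) = (7 + q)*(D + 4*D*q))
(-28 - 93*V(-1, -10)) + 21704 = (-28 - (-930)*(7 + 4*(-1)² + 29*(-1))) + 21704 = (-28 - (-930)*(7 + 4*1 - 29)) + 21704 = (-28 - (-930)*(7 + 4 - 29)) + 21704 = (-28 - (-930)*(-18)) + 21704 = (-28 - 93*180) + 21704 = (-28 - 16740) + 21704 = -16768 + 21704 = 4936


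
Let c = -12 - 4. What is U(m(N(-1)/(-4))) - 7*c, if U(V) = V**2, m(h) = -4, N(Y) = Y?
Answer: 128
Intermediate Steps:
c = -16
U(m(N(-1)/(-4))) - 7*c = (-4)**2 - 7*(-16) = 16 - 1*(-112) = 16 + 112 = 128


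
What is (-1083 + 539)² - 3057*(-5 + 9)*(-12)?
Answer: 442672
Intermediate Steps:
(-1083 + 539)² - 3057*(-5 + 9)*(-12) = (-544)² - 12228*(-12) = 295936 - 3057*(-48) = 295936 + 146736 = 442672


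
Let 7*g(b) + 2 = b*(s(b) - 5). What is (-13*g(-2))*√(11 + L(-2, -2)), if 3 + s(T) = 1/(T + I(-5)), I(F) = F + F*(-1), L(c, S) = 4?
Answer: -195*√15/7 ≈ -107.89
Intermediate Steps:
I(F) = 0 (I(F) = F - F = 0)
s(T) = -3 + 1/T (s(T) = -3 + 1/(T + 0) = -3 + 1/T)
g(b) = -2/7 + b*(-8 + 1/b)/7 (g(b) = -2/7 + (b*((-3 + 1/b) - 5))/7 = -2/7 + (b*(-8 + 1/b))/7 = -2/7 + b*(-8 + 1/b)/7)
(-13*g(-2))*√(11 + L(-2, -2)) = (-13*(-⅐ - 8/7*(-2)))*√(11 + 4) = (-13*(-⅐ + 16/7))*√15 = (-13*15/7)*√15 = -195*√15/7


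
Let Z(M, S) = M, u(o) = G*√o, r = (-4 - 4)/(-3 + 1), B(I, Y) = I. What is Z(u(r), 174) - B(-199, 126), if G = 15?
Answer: 229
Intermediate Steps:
r = 4 (r = -8/(-2) = -8*(-½) = 4)
u(o) = 15*√o
Z(u(r), 174) - B(-199, 126) = 15*√4 - 1*(-199) = 15*2 + 199 = 30 + 199 = 229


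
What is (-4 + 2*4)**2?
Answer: 16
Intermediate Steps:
(-4 + 2*4)**2 = (-4 + 8)**2 = 4**2 = 16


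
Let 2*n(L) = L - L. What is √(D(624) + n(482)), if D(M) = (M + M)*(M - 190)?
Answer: 8*√8463 ≈ 735.96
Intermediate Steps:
D(M) = 2*M*(-190 + M) (D(M) = (2*M)*(-190 + M) = 2*M*(-190 + M))
n(L) = 0 (n(L) = (L - L)/2 = (½)*0 = 0)
√(D(624) + n(482)) = √(2*624*(-190 + 624) + 0) = √(2*624*434 + 0) = √(541632 + 0) = √541632 = 8*√8463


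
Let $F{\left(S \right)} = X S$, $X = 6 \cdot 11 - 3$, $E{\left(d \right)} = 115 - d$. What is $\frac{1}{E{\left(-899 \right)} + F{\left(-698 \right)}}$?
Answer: $- \frac{1}{42960} \approx -2.3277 \cdot 10^{-5}$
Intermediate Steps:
$X = 63$ ($X = 66 - 3 = 63$)
$F{\left(S \right)} = 63 S$
$\frac{1}{E{\left(-899 \right)} + F{\left(-698 \right)}} = \frac{1}{\left(115 - -899\right) + 63 \left(-698\right)} = \frac{1}{\left(115 + 899\right) - 43974} = \frac{1}{1014 - 43974} = \frac{1}{-42960} = - \frac{1}{42960}$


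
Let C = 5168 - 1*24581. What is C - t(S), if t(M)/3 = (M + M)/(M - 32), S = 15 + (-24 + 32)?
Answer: -58193/3 ≈ -19398.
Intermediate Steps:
S = 23 (S = 15 + 8 = 23)
t(M) = 6*M/(-32 + M) (t(M) = 3*((M + M)/(M - 32)) = 3*((2*M)/(-32 + M)) = 3*(2*M/(-32 + M)) = 6*M/(-32 + M))
C = -19413 (C = 5168 - 24581 = -19413)
C - t(S) = -19413 - 6*23/(-32 + 23) = -19413 - 6*23/(-9) = -19413 - 6*23*(-1)/9 = -19413 - 1*(-46/3) = -19413 + 46/3 = -58193/3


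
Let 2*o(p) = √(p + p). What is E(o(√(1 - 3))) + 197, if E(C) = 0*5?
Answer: 197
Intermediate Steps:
o(p) = √2*√p/2 (o(p) = √(p + p)/2 = √(2*p)/2 = (√2*√p)/2 = √2*√p/2)
E(C) = 0
E(o(√(1 - 3))) + 197 = 0 + 197 = 197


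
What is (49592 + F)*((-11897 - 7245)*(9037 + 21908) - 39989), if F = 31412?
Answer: -47985893055716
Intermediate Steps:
(49592 + F)*((-11897 - 7245)*(9037 + 21908) - 39989) = (49592 + 31412)*((-11897 - 7245)*(9037 + 21908) - 39989) = 81004*(-19142*30945 - 39989) = 81004*(-592349190 - 39989) = 81004*(-592389179) = -47985893055716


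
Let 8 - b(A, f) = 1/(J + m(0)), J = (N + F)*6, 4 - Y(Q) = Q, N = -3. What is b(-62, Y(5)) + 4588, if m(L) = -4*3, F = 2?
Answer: 82729/18 ≈ 4596.1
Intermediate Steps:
Y(Q) = 4 - Q
m(L) = -12
J = -6 (J = (-3 + 2)*6 = -1*6 = -6)
b(A, f) = 145/18 (b(A, f) = 8 - 1/(-6 - 12) = 8 - 1/(-18) = 8 - 1*(-1/18) = 8 + 1/18 = 145/18)
b(-62, Y(5)) + 4588 = 145/18 + 4588 = 82729/18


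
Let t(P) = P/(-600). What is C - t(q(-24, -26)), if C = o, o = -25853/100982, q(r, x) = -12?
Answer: -348408/1262275 ≈ -0.27602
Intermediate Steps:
t(P) = -P/600 (t(P) = P*(-1/600) = -P/600)
o = -25853/100982 (o = -25853*1/100982 = -25853/100982 ≈ -0.25602)
C = -25853/100982 ≈ -0.25602
C - t(q(-24, -26)) = -25853/100982 - (-1)*(-12)/600 = -25853/100982 - 1*1/50 = -25853/100982 - 1/50 = -348408/1262275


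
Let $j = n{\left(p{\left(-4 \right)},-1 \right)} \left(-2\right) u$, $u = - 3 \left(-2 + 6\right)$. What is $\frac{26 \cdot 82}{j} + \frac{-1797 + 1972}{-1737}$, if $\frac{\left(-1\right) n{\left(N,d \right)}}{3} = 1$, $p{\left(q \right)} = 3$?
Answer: $- \frac{103219}{3474} \approx -29.712$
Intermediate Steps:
$n{\left(N,d \right)} = -3$ ($n{\left(N,d \right)} = \left(-3\right) 1 = -3$)
$u = -12$ ($u = \left(-3\right) 4 = -12$)
$j = -72$ ($j = \left(-3\right) \left(-2\right) \left(-12\right) = 6 \left(-12\right) = -72$)
$\frac{26 \cdot 82}{j} + \frac{-1797 + 1972}{-1737} = \frac{26 \cdot 82}{-72} + \frac{-1797 + 1972}{-1737} = 2132 \left(- \frac{1}{72}\right) + 175 \left(- \frac{1}{1737}\right) = - \frac{533}{18} - \frac{175}{1737} = - \frac{103219}{3474}$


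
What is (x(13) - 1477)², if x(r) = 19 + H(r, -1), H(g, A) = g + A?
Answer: 2090916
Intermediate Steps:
H(g, A) = A + g
x(r) = 18 + r (x(r) = 19 + (-1 + r) = 18 + r)
(x(13) - 1477)² = ((18 + 13) - 1477)² = (31 - 1477)² = (-1446)² = 2090916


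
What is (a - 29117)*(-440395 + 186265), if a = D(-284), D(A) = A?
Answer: 7471676130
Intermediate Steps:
a = -284
(a - 29117)*(-440395 + 186265) = (-284 - 29117)*(-440395 + 186265) = -29401*(-254130) = 7471676130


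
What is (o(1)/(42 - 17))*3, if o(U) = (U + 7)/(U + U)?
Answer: 12/25 ≈ 0.48000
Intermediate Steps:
o(U) = (7 + U)/(2*U) (o(U) = (7 + U)/((2*U)) = (7 + U)*(1/(2*U)) = (7 + U)/(2*U))
(o(1)/(42 - 17))*3 = (((½)*(7 + 1)/1)/(42 - 17))*3 = (((½)*1*8)/25)*3 = ((1/25)*4)*3 = (4/25)*3 = 12/25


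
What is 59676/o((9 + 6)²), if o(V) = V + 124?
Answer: 59676/349 ≈ 170.99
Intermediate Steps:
o(V) = 124 + V
59676/o((9 + 6)²) = 59676/(124 + (9 + 6)²) = 59676/(124 + 15²) = 59676/(124 + 225) = 59676/349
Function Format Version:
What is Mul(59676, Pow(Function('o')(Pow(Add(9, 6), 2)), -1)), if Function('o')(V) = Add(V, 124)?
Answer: Rational(59676, 349) ≈ 170.99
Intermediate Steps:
Function('o')(V) = Add(124, V)
Mul(59676, Pow(Function('o')(Pow(Add(9, 6), 2)), -1)) = Mul(59676, Pow(Add(124, Pow(Add(9, 6), 2)), -1)) = Mul(59676, Pow(Add(124, Pow(15, 2)), -1)) = Mul(59676, Pow(Add(124, 225), -1)) = Mul(59676, Pow(349, -1)) = Mul(59676, Rational(1, 349)) = Rational(59676, 349)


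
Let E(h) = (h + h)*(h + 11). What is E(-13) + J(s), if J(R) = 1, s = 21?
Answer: 53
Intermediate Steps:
E(h) = 2*h*(11 + h) (E(h) = (2*h)*(11 + h) = 2*h*(11 + h))
E(-13) + J(s) = 2*(-13)*(11 - 13) + 1 = 2*(-13)*(-2) + 1 = 52 + 1 = 53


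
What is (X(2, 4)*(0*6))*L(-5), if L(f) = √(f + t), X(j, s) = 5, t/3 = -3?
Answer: 0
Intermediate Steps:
t = -9 (t = 3*(-3) = -9)
L(f) = √(-9 + f) (L(f) = √(f - 9) = √(-9 + f))
(X(2, 4)*(0*6))*L(-5) = (5*(0*6))*√(-9 - 5) = (5*0)*√(-14) = 0*(I*√14) = 0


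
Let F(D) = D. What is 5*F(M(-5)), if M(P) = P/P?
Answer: 5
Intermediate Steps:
M(P) = 1
5*F(M(-5)) = 5*1 = 5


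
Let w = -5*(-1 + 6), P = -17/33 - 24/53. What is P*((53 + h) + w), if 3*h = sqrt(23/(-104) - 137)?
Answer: -47404/1749 - 1693*I*sqrt(371046)/272844 ≈ -27.103 - 3.7797*I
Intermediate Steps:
P = -1693/1749 (P = -17*1/33 - 24*1/53 = -17/33 - 24/53 = -1693/1749 ≈ -0.96798)
w = -25 (w = -5*5 = -25)
h = I*sqrt(371046)/156 (h = sqrt(23/(-104) - 137)/3 = sqrt(23*(-1/104) - 137)/3 = sqrt(-23/104 - 137)/3 = sqrt(-14271/104)/3 = (I*sqrt(371046)/52)/3 = I*sqrt(371046)/156 ≈ 3.9047*I)
P*((53 + h) + w) = -1693*((53 + I*sqrt(371046)/156) - 25)/1749 = -1693*(28 + I*sqrt(371046)/156)/1749 = -47404/1749 - 1693*I*sqrt(371046)/272844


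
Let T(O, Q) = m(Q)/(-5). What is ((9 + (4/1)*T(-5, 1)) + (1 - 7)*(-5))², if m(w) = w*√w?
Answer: 36481/25 ≈ 1459.2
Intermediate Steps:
m(w) = w^(3/2)
T(O, Q) = -Q^(3/2)/5 (T(O, Q) = Q^(3/2)/(-5) = Q^(3/2)*(-⅕) = -Q^(3/2)/5)
((9 + (4/1)*T(-5, 1)) + (1 - 7)*(-5))² = ((9 + (4/1)*(-1^(3/2)/5)) + (1 - 7)*(-5))² = ((9 + (4*1)*(-⅕*1)) - 6*(-5))² = ((9 + 4*(-⅕)) + 30)² = ((9 - ⅘) + 30)² = (41/5 + 30)² = (191/5)² = 36481/25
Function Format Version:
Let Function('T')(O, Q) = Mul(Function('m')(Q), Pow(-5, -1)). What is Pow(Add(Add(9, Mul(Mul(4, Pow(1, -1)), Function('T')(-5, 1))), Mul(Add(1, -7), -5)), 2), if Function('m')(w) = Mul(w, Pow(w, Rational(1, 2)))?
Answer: Rational(36481, 25) ≈ 1459.2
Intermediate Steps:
Function('m')(w) = Pow(w, Rational(3, 2))
Function('T')(O, Q) = Mul(Rational(-1, 5), Pow(Q, Rational(3, 2))) (Function('T')(O, Q) = Mul(Pow(Q, Rational(3, 2)), Pow(-5, -1)) = Mul(Pow(Q, Rational(3, 2)), Rational(-1, 5)) = Mul(Rational(-1, 5), Pow(Q, Rational(3, 2))))
Pow(Add(Add(9, Mul(Mul(4, Pow(1, -1)), Function('T')(-5, 1))), Mul(Add(1, -7), -5)), 2) = Pow(Add(Add(9, Mul(Mul(4, Pow(1, -1)), Mul(Rational(-1, 5), Pow(1, Rational(3, 2))))), Mul(Add(1, -7), -5)), 2) = Pow(Add(Add(9, Mul(Mul(4, 1), Mul(Rational(-1, 5), 1))), Mul(-6, -5)), 2) = Pow(Add(Add(9, Mul(4, Rational(-1, 5))), 30), 2) = Pow(Add(Add(9, Rational(-4, 5)), 30), 2) = Pow(Add(Rational(41, 5), 30), 2) = Pow(Rational(191, 5), 2) = Rational(36481, 25)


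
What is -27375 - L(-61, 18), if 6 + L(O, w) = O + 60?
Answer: -27368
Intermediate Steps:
L(O, w) = 54 + O (L(O, w) = -6 + (O + 60) = -6 + (60 + O) = 54 + O)
-27375 - L(-61, 18) = -27375 - (54 - 61) = -27375 - 1*(-7) = -27375 + 7 = -27368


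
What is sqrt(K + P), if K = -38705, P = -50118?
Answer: I*sqrt(88823) ≈ 298.03*I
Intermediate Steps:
sqrt(K + P) = sqrt(-38705 - 50118) = sqrt(-88823) = I*sqrt(88823)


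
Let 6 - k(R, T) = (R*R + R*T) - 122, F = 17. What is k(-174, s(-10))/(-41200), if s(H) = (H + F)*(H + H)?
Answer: 13627/10300 ≈ 1.3230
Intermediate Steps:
s(H) = 2*H*(17 + H) (s(H) = (H + 17)*(H + H) = (17 + H)*(2*H) = 2*H*(17 + H))
k(R, T) = 128 - R² - R*T (k(R, T) = 6 - ((R*R + R*T) - 122) = 6 - ((R² + R*T) - 122) = 6 - (-122 + R² + R*T) = 6 + (122 - R² - R*T) = 128 - R² - R*T)
k(-174, s(-10))/(-41200) = (128 - 1*(-174)² - 1*(-174)*2*(-10)*(17 - 10))/(-41200) = (128 - 1*30276 - 1*(-174)*2*(-10)*7)*(-1/41200) = (128 - 30276 - 1*(-174)*(-140))*(-1/41200) = (128 - 30276 - 24360)*(-1/41200) = -54508*(-1/41200) = 13627/10300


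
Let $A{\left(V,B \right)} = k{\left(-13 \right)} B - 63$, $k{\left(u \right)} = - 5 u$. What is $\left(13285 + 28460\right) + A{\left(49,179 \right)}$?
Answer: $53317$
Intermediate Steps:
$A{\left(V,B \right)} = -63 + 65 B$ ($A{\left(V,B \right)} = \left(-5\right) \left(-13\right) B - 63 = 65 B - 63 = -63 + 65 B$)
$\left(13285 + 28460\right) + A{\left(49,179 \right)} = \left(13285 + 28460\right) + \left(-63 + 65 \cdot 179\right) = 41745 + \left(-63 + 11635\right) = 41745 + 11572 = 53317$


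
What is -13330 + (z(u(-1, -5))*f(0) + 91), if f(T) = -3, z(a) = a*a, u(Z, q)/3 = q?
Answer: -13914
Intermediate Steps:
u(Z, q) = 3*q
z(a) = a²
-13330 + (z(u(-1, -5))*f(0) + 91) = -13330 + ((3*(-5))²*(-3) + 91) = -13330 + ((-15)²*(-3) + 91) = -13330 + (225*(-3) + 91) = -13330 + (-675 + 91) = -13330 - 584 = -13914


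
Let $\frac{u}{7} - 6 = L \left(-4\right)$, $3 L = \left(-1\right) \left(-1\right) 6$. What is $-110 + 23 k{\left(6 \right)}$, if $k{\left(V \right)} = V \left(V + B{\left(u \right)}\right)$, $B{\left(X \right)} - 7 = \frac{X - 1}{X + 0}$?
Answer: $\frac{12823}{7} \approx 1831.9$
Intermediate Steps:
$L = 2$ ($L = \frac{\left(-1\right) \left(-1\right) 6}{3} = \frac{1 \cdot 6}{3} = \frac{1}{3} \cdot 6 = 2$)
$u = -14$ ($u = 42 + 7 \cdot 2 \left(-4\right) = 42 + 7 \left(-8\right) = 42 - 56 = -14$)
$B{\left(X \right)} = 7 + \frac{-1 + X}{X}$ ($B{\left(X \right)} = 7 + \frac{X - 1}{X + 0} = 7 + \frac{-1 + X}{X}$)
$k{\left(V \right)} = V \left(\frac{113}{14} + V\right)$ ($k{\left(V \right)} = V \left(V + \left(8 - \frac{1}{-14}\right)\right) = V \left(V + \left(8 - - \frac{1}{14}\right)\right) = V \left(V + \left(8 + \frac{1}{14}\right)\right) = V \left(V + \frac{113}{14}\right) = V \left(\frac{113}{14} + V\right)$)
$-110 + 23 k{\left(6 \right)} = -110 + 23 \cdot \frac{1}{14} \cdot 6 \left(113 + 14 \cdot 6\right) = -110 + 23 \cdot \frac{1}{14} \cdot 6 \left(113 + 84\right) = -110 + 23 \cdot \frac{1}{14} \cdot 6 \cdot 197 = -110 + 23 \cdot \frac{591}{7} = -110 + \frac{13593}{7} = \frac{12823}{7}$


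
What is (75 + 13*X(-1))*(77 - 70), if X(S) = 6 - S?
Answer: 1162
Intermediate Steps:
(75 + 13*X(-1))*(77 - 70) = (75 + 13*(6 - 1*(-1)))*(77 - 70) = (75 + 13*(6 + 1))*7 = (75 + 13*7)*7 = (75 + 91)*7 = 166*7 = 1162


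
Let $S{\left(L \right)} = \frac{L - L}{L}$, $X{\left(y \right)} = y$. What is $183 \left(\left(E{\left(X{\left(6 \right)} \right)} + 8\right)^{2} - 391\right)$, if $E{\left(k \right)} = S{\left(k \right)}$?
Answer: $-59841$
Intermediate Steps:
$S{\left(L \right)} = 0$ ($S{\left(L \right)} = \frac{0}{L} = 0$)
$E{\left(k \right)} = 0$
$183 \left(\left(E{\left(X{\left(6 \right)} \right)} + 8\right)^{2} - 391\right) = 183 \left(\left(0 + 8\right)^{2} - 391\right) = 183 \left(8^{2} - 391\right) = 183 \left(64 - 391\right) = 183 \left(-327\right) = -59841$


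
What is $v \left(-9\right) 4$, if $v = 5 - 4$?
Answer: $-36$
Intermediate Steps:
$v = 1$
$v \left(-9\right) 4 = 1 \left(-9\right) 4 = \left(-9\right) 4 = -36$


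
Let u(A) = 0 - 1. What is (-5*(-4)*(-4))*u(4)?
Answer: 80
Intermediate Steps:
u(A) = -1
(-5*(-4)*(-4))*u(4) = (-5*(-4)*(-4))*(-1) = (20*(-4))*(-1) = -80*(-1) = 80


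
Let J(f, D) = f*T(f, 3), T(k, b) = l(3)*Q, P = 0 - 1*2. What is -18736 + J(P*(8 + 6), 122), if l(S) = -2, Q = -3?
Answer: -18904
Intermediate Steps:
P = -2 (P = 0 - 2 = -2)
T(k, b) = 6 (T(k, b) = -2*(-3) = 6)
J(f, D) = 6*f (J(f, D) = f*6 = 6*f)
-18736 + J(P*(8 + 6), 122) = -18736 + 6*(-2*(8 + 6)) = -18736 + 6*(-2*14) = -18736 + 6*(-28) = -18736 - 168 = -18904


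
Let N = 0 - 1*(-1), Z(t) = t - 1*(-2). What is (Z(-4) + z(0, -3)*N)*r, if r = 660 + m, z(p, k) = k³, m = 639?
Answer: -37671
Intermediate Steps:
Z(t) = 2 + t (Z(t) = t + 2 = 2 + t)
N = 1 (N = 0 + 1 = 1)
r = 1299 (r = 660 + 639 = 1299)
(Z(-4) + z(0, -3)*N)*r = ((2 - 4) + (-3)³*1)*1299 = (-2 - 27*1)*1299 = (-2 - 27)*1299 = -29*1299 = -37671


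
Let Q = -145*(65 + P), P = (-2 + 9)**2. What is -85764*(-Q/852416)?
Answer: -9326835/5608 ≈ -1663.1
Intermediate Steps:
P = 49 (P = 7**2 = 49)
Q = -16530 (Q = -145*(65 + 49) = -145*114 = -16530)
-85764*(-Q/852416) = -85764/((-852416/(-16530))) = -85764/((-852416*(-1/16530))) = -85764/22432/435 = -85764*435/22432 = -9326835/5608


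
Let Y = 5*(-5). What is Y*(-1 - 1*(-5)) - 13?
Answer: -113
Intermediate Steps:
Y = -25
Y*(-1 - 1*(-5)) - 13 = -25*(-1 - 1*(-5)) - 13 = -25*(-1 + 5) - 13 = -25*4 - 13 = -100 - 13 = -113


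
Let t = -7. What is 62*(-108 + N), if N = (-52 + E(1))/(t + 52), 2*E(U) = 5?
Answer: -33821/5 ≈ -6764.2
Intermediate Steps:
E(U) = 5/2 (E(U) = (1/2)*5 = 5/2)
N = -11/10 (N = (-52 + 5/2)/(-7 + 52) = -99/2/45 = -99/2*1/45 = -11/10 ≈ -1.1000)
62*(-108 + N) = 62*(-108 - 11/10) = 62*(-1091/10) = -33821/5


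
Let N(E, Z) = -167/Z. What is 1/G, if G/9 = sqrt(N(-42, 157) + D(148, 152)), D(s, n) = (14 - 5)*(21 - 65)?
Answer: -I*sqrt(9787223)/561051 ≈ -0.0055761*I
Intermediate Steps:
D(s, n) = -396 (D(s, n) = 9*(-44) = -396)
G = 9*I*sqrt(9787223)/157 (G = 9*sqrt(-167/157 - 396) = 9*sqrt(-62339/157) = 9*(I*sqrt(9787223)/157) = 9*I*sqrt(9787223)/157 ≈ 179.34*I)
1/G = 1/(9*I*sqrt(9787223)/157) = -I*sqrt(9787223)/561051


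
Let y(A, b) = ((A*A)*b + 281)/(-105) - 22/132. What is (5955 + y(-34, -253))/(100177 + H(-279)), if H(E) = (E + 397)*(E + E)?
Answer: 262127/1029990 ≈ 0.25449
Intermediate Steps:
H(E) = 2*E*(397 + E) (H(E) = (397 + E)*(2*E) = 2*E*(397 + E))
y(A, b) = -199/70 - b*A²/105 (y(A, b) = (A²*b + 281)*(-1/105) - 22*1/132 = (b*A² + 281)*(-1/105) - ⅙ = (281 + b*A²)*(-1/105) - ⅙ = (-281/105 - b*A²/105) - ⅙ = -199/70 - b*A²/105)
(5955 + y(-34, -253))/(100177 + H(-279)) = (5955 + (-199/70 - 1/105*(-253)*(-34)²))/(100177 + 2*(-279)*(397 - 279)) = (5955 + (-199/70 - 1/105*(-253)*1156))/(100177 + 2*(-279)*118) = (5955 + (-199/70 + 292468/105))/(100177 - 65844) = (5955 + 83477/30)/34333 = (262127/30)*(1/34333) = 262127/1029990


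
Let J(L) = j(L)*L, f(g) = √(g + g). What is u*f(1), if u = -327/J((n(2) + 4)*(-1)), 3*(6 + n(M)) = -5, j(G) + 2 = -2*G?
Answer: 2943*√2/308 ≈ 13.513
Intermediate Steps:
j(G) = -2 - 2*G
f(g) = √2*√g (f(g) = √(2*g) = √2*√g)
n(M) = -23/3 (n(M) = -6 + (⅓)*(-5) = -6 - 5/3 = -23/3)
J(L) = L*(-2 - 2*L) (J(L) = (-2 - 2*L)*L = L*(-2 - 2*L))
u = 2943/308 (u = -327*1/(2*(1 + (-23/3 + 4)*(-1))*(-23/3 + 4)) = -327*(-3/(22*(1 - 11/3*(-1)))) = -327*(-3/(22*(1 + 11/3))) = -327/((-2*11/3*14/3)) = -327/(-308/9) = -327*(-9/308) = 2943/308 ≈ 9.5552)
u*f(1) = 2943*(√2*√1)/308 = 2943*(√2*1)/308 = 2943*√2/308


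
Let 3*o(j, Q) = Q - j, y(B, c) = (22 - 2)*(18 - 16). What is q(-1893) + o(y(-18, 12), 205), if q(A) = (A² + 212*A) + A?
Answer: 3180295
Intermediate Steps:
y(B, c) = 40 (y(B, c) = 20*2 = 40)
q(A) = A² + 213*A
o(j, Q) = -j/3 + Q/3 (o(j, Q) = (Q - j)/3 = -j/3 + Q/3)
q(-1893) + o(y(-18, 12), 205) = -1893*(213 - 1893) + (-⅓*40 + (⅓)*205) = -1893*(-1680) + (-40/3 + 205/3) = 3180240 + 55 = 3180295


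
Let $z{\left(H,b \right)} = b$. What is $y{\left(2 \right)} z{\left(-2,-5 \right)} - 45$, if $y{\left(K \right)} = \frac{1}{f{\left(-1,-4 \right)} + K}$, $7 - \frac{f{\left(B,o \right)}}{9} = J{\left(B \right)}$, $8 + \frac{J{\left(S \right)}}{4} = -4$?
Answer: $- \frac{22370}{497} \approx -45.01$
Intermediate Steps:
$J{\left(S \right)} = -48$ ($J{\left(S \right)} = -32 + 4 \left(-4\right) = -32 - 16 = -48$)
$f{\left(B,o \right)} = 495$ ($f{\left(B,o \right)} = 63 - -432 = 63 + 432 = 495$)
$y{\left(K \right)} = \frac{1}{495 + K}$
$y{\left(2 \right)} z{\left(-2,-5 \right)} - 45 = \frac{1}{495 + 2} \left(-5\right) - 45 = \frac{1}{497} \left(-5\right) - 45 = - \frac{5}{497} - 45 = - \frac{22370}{497}$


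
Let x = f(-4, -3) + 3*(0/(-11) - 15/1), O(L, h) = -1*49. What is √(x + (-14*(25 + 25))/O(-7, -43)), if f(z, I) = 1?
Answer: 4*I*√91/7 ≈ 5.4511*I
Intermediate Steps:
O(L, h) = -49
x = -44 (x = 1 + 3*(0/(-11) - 15/1) = 1 + 3*(0*(-1/11) - 15*1) = 1 + 3*(0 - 15) = 1 + 3*(-15) = 1 - 45 = -44)
√(x + (-14*(25 + 25))/O(-7, -43)) = √(-44 - 14*(25 + 25)/(-49)) = √(-44 - 14*50*(-1/49)) = √(-44 - 700*(-1/49)) = √(-44 + 100/7) = √(-208/7) = 4*I*√91/7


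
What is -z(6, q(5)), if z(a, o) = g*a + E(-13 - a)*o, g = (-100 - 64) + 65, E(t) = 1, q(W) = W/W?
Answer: 593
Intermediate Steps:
q(W) = 1
g = -99 (g = -164 + 65 = -99)
z(a, o) = o - 99*a (z(a, o) = -99*a + 1*o = -99*a + o = o - 99*a)
-z(6, q(5)) = -(1 - 99*6) = -(1 - 594) = -1*(-593) = 593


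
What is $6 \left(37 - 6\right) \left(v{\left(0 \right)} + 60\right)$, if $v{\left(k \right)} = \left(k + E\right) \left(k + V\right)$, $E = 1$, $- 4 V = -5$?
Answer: $\frac{22785}{2} \approx 11393.0$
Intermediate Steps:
$V = \frac{5}{4}$ ($V = \left(- \frac{1}{4}\right) \left(-5\right) = \frac{5}{4} \approx 1.25$)
$v{\left(k \right)} = \left(1 + k\right) \left(\frac{5}{4} + k\right)$ ($v{\left(k \right)} = \left(k + 1\right) \left(k + \frac{5}{4}\right) = \left(1 + k\right) \left(\frac{5}{4} + k\right)$)
$6 \left(37 - 6\right) \left(v{\left(0 \right)} + 60\right) = 6 \left(37 - 6\right) \left(\left(\frac{5}{4} + 0^{2} + \frac{9}{4} \cdot 0\right) + 60\right) = 6 \cdot 31 \left(\left(\frac{5}{4} + 0 + 0\right) + 60\right) = 6 \cdot 31 \left(\frac{5}{4} + 60\right) = 6 \cdot 31 \cdot \frac{245}{4} = 6 \cdot \frac{7595}{4} = \frac{22785}{2}$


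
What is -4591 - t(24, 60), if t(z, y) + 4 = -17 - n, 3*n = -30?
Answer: -4580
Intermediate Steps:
n = -10 (n = (1/3)*(-30) = -10)
t(z, y) = -11 (t(z, y) = -4 + (-17 - 1*(-10)) = -4 + (-17 + 10) = -4 - 7 = -11)
-4591 - t(24, 60) = -4591 - 1*(-11) = -4591 + 11 = -4580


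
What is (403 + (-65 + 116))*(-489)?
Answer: -222006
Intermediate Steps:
(403 + (-65 + 116))*(-489) = (403 + 51)*(-489) = 454*(-489) = -222006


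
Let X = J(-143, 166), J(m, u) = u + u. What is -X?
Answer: -332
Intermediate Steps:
J(m, u) = 2*u
X = 332 (X = 2*166 = 332)
-X = -1*332 = -332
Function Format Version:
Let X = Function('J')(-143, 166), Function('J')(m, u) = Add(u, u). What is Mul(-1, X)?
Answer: -332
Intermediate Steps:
Function('J')(m, u) = Mul(2, u)
X = 332 (X = Mul(2, 166) = 332)
Mul(-1, X) = Mul(-1, 332) = -332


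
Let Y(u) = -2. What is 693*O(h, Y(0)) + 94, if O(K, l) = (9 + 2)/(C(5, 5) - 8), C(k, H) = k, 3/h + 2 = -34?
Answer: -2447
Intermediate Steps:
h = -1/12 (h = 3/(-2 - 34) = 3/(-36) = 3*(-1/36) = -1/12 ≈ -0.083333)
O(K, l) = -11/3 (O(K, l) = (9 + 2)/(5 - 8) = 11/(-3) = 11*(-⅓) = -11/3)
693*O(h, Y(0)) + 94 = 693*(-11/3) + 94 = -2541 + 94 = -2447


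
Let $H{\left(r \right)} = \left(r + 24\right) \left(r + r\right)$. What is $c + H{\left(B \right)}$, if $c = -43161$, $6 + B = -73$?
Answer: $-34471$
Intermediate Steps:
$B = -79$ ($B = -6 - 73 = -79$)
$H{\left(r \right)} = 2 r \left(24 + r\right)$ ($H{\left(r \right)} = \left(24 + r\right) 2 r = 2 r \left(24 + r\right)$)
$c + H{\left(B \right)} = -43161 + 2 \left(-79\right) \left(24 - 79\right) = -43161 + 2 \left(-79\right) \left(-55\right) = -43161 + 8690 = -34471$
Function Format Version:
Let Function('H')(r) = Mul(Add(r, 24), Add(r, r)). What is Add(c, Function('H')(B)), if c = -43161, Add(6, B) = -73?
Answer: -34471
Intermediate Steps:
B = -79 (B = Add(-6, -73) = -79)
Function('H')(r) = Mul(2, r, Add(24, r)) (Function('H')(r) = Mul(Add(24, r), Mul(2, r)) = Mul(2, r, Add(24, r)))
Add(c, Function('H')(B)) = Add(-43161, Mul(2, -79, Add(24, -79))) = Add(-43161, Mul(2, -79, -55)) = Add(-43161, 8690) = -34471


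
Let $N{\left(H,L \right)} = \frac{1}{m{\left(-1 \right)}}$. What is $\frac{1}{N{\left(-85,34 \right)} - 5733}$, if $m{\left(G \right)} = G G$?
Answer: $- \frac{1}{5732} \approx -0.00017446$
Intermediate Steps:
$m{\left(G \right)} = G^{2}$
$N{\left(H,L \right)} = 1$ ($N{\left(H,L \right)} = \frac{1}{\left(-1\right)^{2}} = 1^{-1} = 1$)
$\frac{1}{N{\left(-85,34 \right)} - 5733} = \frac{1}{1 - 5733} = \frac{1}{-5732} = - \frac{1}{5732}$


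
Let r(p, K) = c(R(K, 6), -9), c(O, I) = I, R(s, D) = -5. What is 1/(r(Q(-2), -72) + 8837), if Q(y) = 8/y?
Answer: 1/8828 ≈ 0.00011328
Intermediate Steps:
r(p, K) = -9
1/(r(Q(-2), -72) + 8837) = 1/(-9 + 8837) = 1/8828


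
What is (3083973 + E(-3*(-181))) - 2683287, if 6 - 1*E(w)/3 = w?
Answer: 399075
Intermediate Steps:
E(w) = 18 - 3*w
(3083973 + E(-3*(-181))) - 2683287 = (3083973 + (18 - (-9)*(-181))) - 2683287 = (3083973 + (18 - 3*543)) - 2683287 = (3083973 + (18 - 1629)) - 2683287 = (3083973 - 1611) - 2683287 = 3082362 - 2683287 = 399075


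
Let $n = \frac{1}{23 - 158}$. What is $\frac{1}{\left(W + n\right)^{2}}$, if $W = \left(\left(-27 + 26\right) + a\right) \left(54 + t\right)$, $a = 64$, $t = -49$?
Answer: $\frac{18225}{1808290576} \approx 1.0079 \cdot 10^{-5}$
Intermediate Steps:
$n = - \frac{1}{135}$ ($n = \frac{1}{-135} = - \frac{1}{135} \approx -0.0074074$)
$W = 315$ ($W = \left(\left(-27 + 26\right) + 64\right) \left(54 - 49\right) = \left(-1 + 64\right) 5 = 63 \cdot 5 = 315$)
$\frac{1}{\left(W + n\right)^{2}} = \frac{1}{\left(315 - \frac{1}{135}\right)^{2}} = \frac{1}{\left(\frac{42524}{135}\right)^{2}} = \frac{1}{\frac{1808290576}{18225}} = \frac{18225}{1808290576}$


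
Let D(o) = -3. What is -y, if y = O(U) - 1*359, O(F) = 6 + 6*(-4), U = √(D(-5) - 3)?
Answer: 377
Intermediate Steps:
U = I*√6 (U = √(-3 - 3) = √(-6) = I*√6 ≈ 2.4495*I)
O(F) = -18 (O(F) = 6 - 24 = -18)
y = -377 (y = -18 - 1*359 = -18 - 359 = -377)
-y = -1*(-377) = 377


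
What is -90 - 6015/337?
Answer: -36345/337 ≈ -107.85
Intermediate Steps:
-90 - 6015/337 = -36345/337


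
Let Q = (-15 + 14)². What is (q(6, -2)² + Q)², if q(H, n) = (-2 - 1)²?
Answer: 6724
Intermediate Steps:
q(H, n) = 9 (q(H, n) = (-3)² = 9)
Q = 1 (Q = (-1)² = 1)
(q(6, -2)² + Q)² = (9² + 1)² = (81 + 1)² = 82² = 6724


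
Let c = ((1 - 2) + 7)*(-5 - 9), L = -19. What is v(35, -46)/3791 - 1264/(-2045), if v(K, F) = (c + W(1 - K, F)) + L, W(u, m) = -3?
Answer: 4575054/7752595 ≈ 0.59013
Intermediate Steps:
c = -84 (c = (-1 + 7)*(-14) = 6*(-14) = -84)
v(K, F) = -106 (v(K, F) = (-84 - 3) - 19 = -87 - 19 = -106)
v(35, -46)/3791 - 1264/(-2045) = -106/3791 - 1264/(-2045) = -106*1/3791 - 1264*(-1/2045) = -106/3791 + 1264/2045 = 4575054/7752595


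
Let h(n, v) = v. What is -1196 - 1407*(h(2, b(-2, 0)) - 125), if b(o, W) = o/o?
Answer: 173272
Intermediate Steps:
b(o, W) = 1
-1196 - 1407*(h(2, b(-2, 0)) - 125) = -1196 - 1407*(1 - 125) = -1196 - 1407*(-124) = -1196 + 174468 = 173272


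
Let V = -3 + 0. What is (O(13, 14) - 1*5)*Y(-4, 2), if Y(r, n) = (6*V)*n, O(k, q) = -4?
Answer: 324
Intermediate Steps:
V = -3
Y(r, n) = -18*n (Y(r, n) = (6*(-3))*n = -18*n)
(O(13, 14) - 1*5)*Y(-4, 2) = (-4 - 1*5)*(-18*2) = (-4 - 5)*(-36) = -9*(-36) = 324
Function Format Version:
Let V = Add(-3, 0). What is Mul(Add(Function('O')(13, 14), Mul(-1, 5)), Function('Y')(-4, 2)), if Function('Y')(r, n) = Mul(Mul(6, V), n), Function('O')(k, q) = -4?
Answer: 324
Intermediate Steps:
V = -3
Function('Y')(r, n) = Mul(-18, n) (Function('Y')(r, n) = Mul(Mul(6, -3), n) = Mul(-18, n))
Mul(Add(Function('O')(13, 14), Mul(-1, 5)), Function('Y')(-4, 2)) = Mul(Add(-4, Mul(-1, 5)), Mul(-18, 2)) = Mul(Add(-4, -5), -36) = Mul(-9, -36) = 324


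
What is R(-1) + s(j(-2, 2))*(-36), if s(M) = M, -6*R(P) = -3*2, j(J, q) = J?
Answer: 73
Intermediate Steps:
R(P) = 1 (R(P) = -(-1)*2/2 = -⅙*(-6) = 1)
R(-1) + s(j(-2, 2))*(-36) = 1 - 2*(-36) = 1 + 72 = 73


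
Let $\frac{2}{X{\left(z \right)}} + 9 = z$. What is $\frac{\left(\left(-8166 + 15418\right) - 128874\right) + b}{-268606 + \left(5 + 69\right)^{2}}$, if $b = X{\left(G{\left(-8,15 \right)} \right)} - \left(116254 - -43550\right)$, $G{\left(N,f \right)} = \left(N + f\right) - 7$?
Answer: $\frac{1266418}{1184085} \approx 1.0695$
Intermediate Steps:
$G{\left(N,f \right)} = -7 + N + f$
$X{\left(z \right)} = \frac{2}{-9 + z}$
$b = - \frac{1438238}{9}$ ($b = \frac{2}{-9 - 0} - \left(116254 - -43550\right) = \frac{2}{-9 + 0} - \left(116254 + 43550\right) = \frac{2}{-9} - 159804 = 2 \left(- \frac{1}{9}\right) - 159804 = - \frac{2}{9} - 159804 = - \frac{1438238}{9} \approx -1.598 \cdot 10^{5}$)
$\frac{\left(\left(-8166 + 15418\right) - 128874\right) + b}{-268606 + \left(5 + 69\right)^{2}} = \frac{\left(\left(-8166 + 15418\right) - 128874\right) - \frac{1438238}{9}}{-268606 + \left(5 + 69\right)^{2}} = \frac{\left(7252 - 128874\right) - \frac{1438238}{9}}{-268606 + 74^{2}} = \frac{-121622 - \frac{1438238}{9}}{-268606 + 5476} = - \frac{2532836}{9 \left(-263130\right)} = \left(- \frac{2532836}{9}\right) \left(- \frac{1}{263130}\right) = \frac{1266418}{1184085}$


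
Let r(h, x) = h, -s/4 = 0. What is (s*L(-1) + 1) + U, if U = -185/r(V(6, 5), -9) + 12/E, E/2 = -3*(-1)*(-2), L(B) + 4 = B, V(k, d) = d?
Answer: -37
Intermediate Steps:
s = 0 (s = -4*0 = 0)
L(B) = -4 + B
E = -12 (E = 2*(-3*(-1)*(-2)) = 2*(3*(-2)) = 2*(-6) = -12)
U = -38 (U = -185/5 + 12/(-12) = -185*⅕ + 12*(-1/12) = -37 - 1 = -38)
(s*L(-1) + 1) + U = (0*(-4 - 1) + 1) - 38 = (0*(-5) + 1) - 38 = (0 + 1) - 38 = 1 - 38 = -37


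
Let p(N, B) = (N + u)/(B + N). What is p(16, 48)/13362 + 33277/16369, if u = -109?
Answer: 9485301073/4666081664 ≈ 2.0328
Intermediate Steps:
p(N, B) = (-109 + N)/(B + N) (p(N, B) = (N - 109)/(B + N) = (-109 + N)/(B + N))
p(16, 48)/13362 + 33277/16369 = ((-109 + 16)/(48 + 16))/13362 + 33277/16369 = (-93/64)*(1/13362) + 33277*(1/16369) = ((1/64)*(-93))*(1/13362) + 33277/16369 = -93/64*1/13362 + 33277/16369 = -31/285056 + 33277/16369 = 9485301073/4666081664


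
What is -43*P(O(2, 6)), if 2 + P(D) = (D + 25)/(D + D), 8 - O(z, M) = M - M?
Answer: -43/16 ≈ -2.6875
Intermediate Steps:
O(z, M) = 8 (O(z, M) = 8 - (M - M) = 8 - 1*0 = 8 + 0 = 8)
P(D) = -2 + (25 + D)/(2*D) (P(D) = -2 + (D + 25)/(D + D) = -2 + (25 + D)/((2*D)) = -2 + (25 + D)*(1/(2*D)) = -2 + (25 + D)/(2*D))
-43*P(O(2, 6)) = -43*(25 - 3*8)/(2*8) = -43*(25 - 24)/(2*8) = -43/(2*8) = -43*1/16 = -43/16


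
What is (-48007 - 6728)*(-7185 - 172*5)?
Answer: 440343075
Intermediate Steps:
(-48007 - 6728)*(-7185 - 172*5) = -54735*(-7185 - 860) = -54735*(-8045) = 440343075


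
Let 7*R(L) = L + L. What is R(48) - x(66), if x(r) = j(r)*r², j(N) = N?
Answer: -2012376/7 ≈ -2.8748e+5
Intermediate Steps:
R(L) = 2*L/7 (R(L) = (L + L)/7 = (2*L)/7 = 2*L/7)
x(r) = r³ (x(r) = r*r² = r³)
R(48) - x(66) = (2/7)*48 - 1*66³ = 96/7 - 1*287496 = 96/7 - 287496 = -2012376/7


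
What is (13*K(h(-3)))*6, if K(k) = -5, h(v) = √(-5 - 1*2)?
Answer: -390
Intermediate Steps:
h(v) = I*√7 (h(v) = √(-5 - 2) = √(-7) = I*√7)
(13*K(h(-3)))*6 = (13*(-5))*6 = -65*6 = -390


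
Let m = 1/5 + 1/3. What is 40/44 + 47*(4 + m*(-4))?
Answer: 14626/165 ≈ 88.642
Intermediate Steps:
m = 8/15 (m = 1*(⅕) + 1*(⅓) = ⅕ + ⅓ = 8/15 ≈ 0.53333)
40/44 + 47*(4 + m*(-4)) = 40/44 + 47*(4 + (8/15)*(-4)) = 40*(1/44) + 47*(4 - 32/15) = 10/11 + 47*(28/15) = 10/11 + 1316/15 = 14626/165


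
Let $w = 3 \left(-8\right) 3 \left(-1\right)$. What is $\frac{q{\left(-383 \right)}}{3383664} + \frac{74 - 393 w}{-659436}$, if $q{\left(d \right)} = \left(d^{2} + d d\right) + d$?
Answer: $\frac{24058768019}{185942487792} \approx 0.12939$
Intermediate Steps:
$w = 72$ ($w = \left(-24\right) \left(-3\right) = 72$)
$q{\left(d \right)} = d + 2 d^{2}$ ($q{\left(d \right)} = \left(d^{2} + d^{2}\right) + d = 2 d^{2} + d = d + 2 d^{2}$)
$\frac{q{\left(-383 \right)}}{3383664} + \frac{74 - 393 w}{-659436} = \frac{\left(-383\right) \left(1 + 2 \left(-383\right)\right)}{3383664} + \frac{74 - 28296}{-659436} = - 383 \left(1 - 766\right) \frac{1}{3383664} + \left(74 - 28296\right) \left(- \frac{1}{659436}\right) = \left(-383\right) \left(-765\right) \frac{1}{3383664} - - \frac{14111}{329718} = 292995 \cdot \frac{1}{3383664} + \frac{14111}{329718} = \frac{97665}{1127888} + \frac{14111}{329718} = \frac{24058768019}{185942487792}$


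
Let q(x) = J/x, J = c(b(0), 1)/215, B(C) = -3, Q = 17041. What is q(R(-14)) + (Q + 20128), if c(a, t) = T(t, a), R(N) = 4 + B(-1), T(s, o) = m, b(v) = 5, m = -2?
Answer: 7991333/215 ≈ 37169.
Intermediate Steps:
T(s, o) = -2
R(N) = 1 (R(N) = 4 - 3 = 1)
c(a, t) = -2
J = -2/215 ≈ -0.0093023
q(x) = -2/(215*x)
q(R(-14)) + (Q + 20128) = -2/215/1 + (17041 + 20128) = -2/215*1 + 37169 = -2/215 + 37169 = 7991333/215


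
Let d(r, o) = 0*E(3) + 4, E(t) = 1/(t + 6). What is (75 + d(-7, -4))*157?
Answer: 12403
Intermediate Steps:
E(t) = 1/(6 + t)
d(r, o) = 4 (d(r, o) = 0/(6 + 3) + 4 = 0/9 + 4 = 0*(1/9) + 4 = 0 + 4 = 4)
(75 + d(-7, -4))*157 = (75 + 4)*157 = 79*157 = 12403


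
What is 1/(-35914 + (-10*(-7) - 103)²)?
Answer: -1/34825 ≈ -2.8715e-5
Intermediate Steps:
1/(-35914 + (-10*(-7) - 103)²) = 1/(-35914 + (70 - 103)²) = 1/(-35914 + (-33)²) = 1/(-35914 + 1089) = 1/(-34825) = -1/34825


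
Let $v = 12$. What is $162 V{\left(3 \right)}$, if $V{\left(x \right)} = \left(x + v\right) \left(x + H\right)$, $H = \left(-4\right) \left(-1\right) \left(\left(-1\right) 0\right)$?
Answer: $7290$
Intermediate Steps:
$H = 0$ ($H = 4 \cdot 0 = 0$)
$V{\left(x \right)} = x \left(12 + x\right)$ ($V{\left(x \right)} = \left(x + 12\right) \left(x + 0\right) = \left(12 + x\right) x = x \left(12 + x\right)$)
$162 V{\left(3 \right)} = 162 \cdot 3 \left(12 + 3\right) = 162 \cdot 3 \cdot 15 = 162 \cdot 45 = 7290$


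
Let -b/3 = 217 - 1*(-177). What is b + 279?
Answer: -903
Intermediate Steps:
b = -1182 (b = -3*(217 - 1*(-177)) = -3*(217 + 177) = -3*394 = -1182)
b + 279 = -1182 + 279 = -903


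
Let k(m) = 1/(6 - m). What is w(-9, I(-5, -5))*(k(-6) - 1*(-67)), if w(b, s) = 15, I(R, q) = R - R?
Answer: 4025/4 ≈ 1006.3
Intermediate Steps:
I(R, q) = 0
w(-9, I(-5, -5))*(k(-6) - 1*(-67)) = 15*(-1/(-6 - 6) - 1*(-67)) = 15*(-1/(-12) + 67) = 15*(-1*(-1/12) + 67) = 15*(1/12 + 67) = 15*(805/12) = 4025/4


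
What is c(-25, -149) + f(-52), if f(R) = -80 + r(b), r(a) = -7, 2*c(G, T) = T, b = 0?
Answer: -323/2 ≈ -161.50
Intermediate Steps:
c(G, T) = T/2
f(R) = -87 (f(R) = -80 - 7 = -87)
c(-25, -149) + f(-52) = (½)*(-149) - 87 = -149/2 - 87 = -323/2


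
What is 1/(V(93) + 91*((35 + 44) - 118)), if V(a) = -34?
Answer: -1/3583 ≈ -0.00027910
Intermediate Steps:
1/(V(93) + 91*((35 + 44) - 118)) = 1/(-34 + 91*((35 + 44) - 118)) = 1/(-34 + 91*(79 - 118)) = 1/(-34 + 91*(-39)) = 1/(-34 - 3549) = 1/(-3583) = -1/3583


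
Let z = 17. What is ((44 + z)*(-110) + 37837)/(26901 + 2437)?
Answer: 31127/29338 ≈ 1.0610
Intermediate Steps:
((44 + z)*(-110) + 37837)/(26901 + 2437) = ((44 + 17)*(-110) + 37837)/(26901 + 2437) = (61*(-110) + 37837)/29338 = (-6710 + 37837)*(1/29338) = 31127*(1/29338) = 31127/29338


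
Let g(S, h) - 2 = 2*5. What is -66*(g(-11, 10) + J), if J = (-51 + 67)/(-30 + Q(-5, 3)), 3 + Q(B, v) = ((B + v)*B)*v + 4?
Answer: -1848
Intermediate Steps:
Q(B, v) = 1 + B*v*(B + v) (Q(B, v) = -3 + (((B + v)*B)*v + 4) = -3 + ((B*(B + v))*v + 4) = -3 + (B*v*(B + v) + 4) = -3 + (4 + B*v*(B + v)) = 1 + B*v*(B + v))
g(S, h) = 12 (g(S, h) = 2 + 2*5 = 2 + 10 = 12)
J = 16 (J = (-51 + 67)/(-30 + (1 - 5*3**2 + 3*(-5)**2)) = 16/(-30 + (1 - 5*9 + 3*25)) = 16/(-30 + (1 - 45 + 75)) = 16/(-30 + 31) = 16/1 = 16*1 = 16)
-66*(g(-11, 10) + J) = -66*(12 + 16) = -66*28 = -1848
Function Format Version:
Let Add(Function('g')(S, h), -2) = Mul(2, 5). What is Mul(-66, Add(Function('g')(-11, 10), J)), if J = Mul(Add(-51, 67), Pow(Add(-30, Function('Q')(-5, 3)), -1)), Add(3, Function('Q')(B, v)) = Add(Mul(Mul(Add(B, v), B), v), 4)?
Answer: -1848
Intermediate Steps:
Function('Q')(B, v) = Add(1, Mul(B, v, Add(B, v))) (Function('Q')(B, v) = Add(-3, Add(Mul(Mul(Add(B, v), B), v), 4)) = Add(-3, Add(Mul(Mul(B, Add(B, v)), v), 4)) = Add(-3, Add(Mul(B, v, Add(B, v)), 4)) = Add(-3, Add(4, Mul(B, v, Add(B, v)))) = Add(1, Mul(B, v, Add(B, v))))
Function('g')(S, h) = 12 (Function('g')(S, h) = Add(2, Mul(2, 5)) = Add(2, 10) = 12)
J = 16 (J = Mul(Add(-51, 67), Pow(Add(-30, Add(1, Mul(-5, Pow(3, 2)), Mul(3, Pow(-5, 2)))), -1)) = Mul(16, Pow(Add(-30, Add(1, Mul(-5, 9), Mul(3, 25))), -1)) = Mul(16, Pow(Add(-30, Add(1, -45, 75)), -1)) = Mul(16, Pow(Add(-30, 31), -1)) = Mul(16, Pow(1, -1)) = Mul(16, 1) = 16)
Mul(-66, Add(Function('g')(-11, 10), J)) = Mul(-66, Add(12, 16)) = Mul(-66, 28) = -1848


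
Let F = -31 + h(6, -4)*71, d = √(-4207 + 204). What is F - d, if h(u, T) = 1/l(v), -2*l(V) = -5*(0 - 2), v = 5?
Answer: -226/5 - I*√4003 ≈ -45.2 - 63.269*I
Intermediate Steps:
l(V) = -5 (l(V) = -(-5)*(0 - 2)/2 = -(-5)*(-2)/2 = -½*10 = -5)
d = I*√4003 (d = √(-4003) = I*√4003 ≈ 63.269*I)
h(u, T) = -⅕ (h(u, T) = 1/(-5) = -⅕)
F = -226/5 (F = -31 - ⅕*71 = -31 - 71/5 = -226/5 ≈ -45.200)
F - d = -226/5 - I*√4003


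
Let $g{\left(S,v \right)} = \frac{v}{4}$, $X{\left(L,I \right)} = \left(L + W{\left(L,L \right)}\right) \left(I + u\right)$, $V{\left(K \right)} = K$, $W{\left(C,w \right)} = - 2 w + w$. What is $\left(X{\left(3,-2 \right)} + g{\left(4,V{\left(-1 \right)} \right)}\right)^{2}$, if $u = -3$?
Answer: $\frac{1}{16} \approx 0.0625$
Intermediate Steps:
$W{\left(C,w \right)} = - w$
$X{\left(L,I \right)} = 0$ ($X{\left(L,I \right)} = \left(L - L\right) \left(I - 3\right) = 0 \left(-3 + I\right) = 0$)
$g{\left(S,v \right)} = \frac{v}{4}$ ($g{\left(S,v \right)} = v \frac{1}{4} = \frac{v}{4}$)
$\left(X{\left(3,-2 \right)} + g{\left(4,V{\left(-1 \right)} \right)}\right)^{2} = \left(0 + \frac{1}{4} \left(-1\right)\right)^{2} = \left(0 - \frac{1}{4}\right)^{2} = \left(- \frac{1}{4}\right)^{2} = \frac{1}{16}$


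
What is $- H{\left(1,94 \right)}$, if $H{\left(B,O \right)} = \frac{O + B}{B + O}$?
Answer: $-1$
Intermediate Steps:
$H{\left(B,O \right)} = 1$ ($H{\left(B,O \right)} = \frac{B + O}{B + O} = 1$)
$- H{\left(1,94 \right)} = \left(-1\right) 1 = -1$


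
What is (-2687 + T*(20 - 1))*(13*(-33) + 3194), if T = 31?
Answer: -5800970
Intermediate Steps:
(-2687 + T*(20 - 1))*(13*(-33) + 3194) = (-2687 + 31*(20 - 1))*(13*(-33) + 3194) = (-2687 + 31*19)*(-429 + 3194) = (-2687 + 589)*2765 = -2098*2765 = -5800970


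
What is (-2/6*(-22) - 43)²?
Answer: 11449/9 ≈ 1272.1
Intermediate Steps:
(-2/6*(-22) - 43)² = (-2*⅙*(-22) - 43)² = (-⅓*(-22) - 43)² = (22/3 - 43)² = (-107/3)² = 11449/9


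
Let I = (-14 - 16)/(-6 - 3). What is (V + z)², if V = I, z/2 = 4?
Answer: 1156/9 ≈ 128.44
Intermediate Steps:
z = 8 (z = 2*4 = 8)
I = 10/3 (I = -30/(-9) = -30*(-⅑) = 10/3 ≈ 3.3333)
V = 10/3 ≈ 3.3333
(V + z)² = (10/3 + 8)² = (34/3)² = 1156/9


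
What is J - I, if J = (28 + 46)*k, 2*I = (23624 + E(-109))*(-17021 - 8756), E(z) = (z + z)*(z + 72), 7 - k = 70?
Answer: 408431903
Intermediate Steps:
k = -63 (k = 7 - 1*70 = 7 - 70 = -63)
E(z) = 2*z*(72 + z) (E(z) = (2*z)*(72 + z) = 2*z*(72 + z))
I = -408436565 (I = ((23624 + 2*(-109)*(72 - 109))*(-17021 - 8756))/2 = ((23624 + 2*(-109)*(-37))*(-25777))/2 = ((23624 + 8066)*(-25777))/2 = (31690*(-25777))/2 = (½)*(-816873130) = -408436565)
J = -4662 (J = (28 + 46)*(-63) = 74*(-63) = -4662)
J - I = -4662 - 1*(-408436565) = -4662 + 408436565 = 408431903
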